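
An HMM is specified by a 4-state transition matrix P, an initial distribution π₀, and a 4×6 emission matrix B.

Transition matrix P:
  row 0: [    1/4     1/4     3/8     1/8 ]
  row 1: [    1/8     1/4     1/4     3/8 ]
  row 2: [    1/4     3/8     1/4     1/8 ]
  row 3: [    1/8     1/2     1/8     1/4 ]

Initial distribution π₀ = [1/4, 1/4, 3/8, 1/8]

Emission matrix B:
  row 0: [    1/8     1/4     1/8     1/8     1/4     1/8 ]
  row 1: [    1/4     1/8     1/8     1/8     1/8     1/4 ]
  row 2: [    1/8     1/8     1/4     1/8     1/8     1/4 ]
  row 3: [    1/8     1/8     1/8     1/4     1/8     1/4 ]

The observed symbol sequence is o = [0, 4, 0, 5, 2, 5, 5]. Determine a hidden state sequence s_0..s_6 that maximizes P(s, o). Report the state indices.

path = [1, 3, 1, 3, 1, 3, 1]

t=0: δ = [3.125e-02, 6.250e-02, 4.688e-02, 1.562e-02]  (obs o_0=0)
t=1: δ = [2.930e-03, 2.197e-03, 1.953e-03, 2.930e-03]  ψ = [2, 2, 1, 1]  (obs o_1=4)
t=2: δ = [9.155e-05, 3.662e-04, 1.373e-04, 1.030e-04]  ψ = [0, 3, 0, 1]  (obs o_2=0)
t=3: δ = [5.722e-06, 2.289e-05, 2.289e-05, 3.433e-05]  ψ = [1, 1, 1, 1]  (obs o_3=5)
t=4: δ = [7.153e-07, 2.146e-06, 1.431e-06, 1.073e-06]  ψ = [2, 3, 1, 1]  (obs o_4=2)
t=5: δ = [4.470e-08, 1.341e-07, 1.341e-07, 2.012e-07]  ψ = [2, 1, 1, 1]  (obs o_5=5)
t=6: δ = [4.191e-09, 2.515e-08, 8.382e-09, 1.257e-08]  ψ = [2, 3, 1, 1]  (obs o_6=5)
backtrack: best end state = 1; path = [1, 3, 1, 3, 1, 3, 1]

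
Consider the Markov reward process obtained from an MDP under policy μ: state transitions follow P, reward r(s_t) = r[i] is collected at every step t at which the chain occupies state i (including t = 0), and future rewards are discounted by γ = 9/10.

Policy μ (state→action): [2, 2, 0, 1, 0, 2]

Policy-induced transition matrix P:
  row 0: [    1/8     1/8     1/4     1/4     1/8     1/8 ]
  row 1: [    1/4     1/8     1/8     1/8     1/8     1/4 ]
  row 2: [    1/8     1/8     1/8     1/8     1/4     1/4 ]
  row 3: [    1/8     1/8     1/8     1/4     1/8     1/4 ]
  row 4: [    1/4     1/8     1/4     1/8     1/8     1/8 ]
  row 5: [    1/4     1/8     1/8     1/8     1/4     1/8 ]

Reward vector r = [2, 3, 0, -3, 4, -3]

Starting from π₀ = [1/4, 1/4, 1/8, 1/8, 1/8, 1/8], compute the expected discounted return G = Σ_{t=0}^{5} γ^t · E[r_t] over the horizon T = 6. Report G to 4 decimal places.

t=0: π = [0.2500, 0.2500, 0.1250, 0.1250, 0.1250, 0.1250], E[r] = 1.0000, γ^t·E[r] = 1.000000, running G = 1.000000
t=1: π = [0.1875, 0.1250, 0.1719, 0.1719, 0.1563, 0.1875], E[r] = 0.2969, γ^t·E[r] = 0.267188, running G = 1.267188
t=2: π = [0.1836, 0.1250, 0.1680, 0.1699, 0.1699, 0.1836], E[r] = 0.3613, γ^t·E[r] = 0.292676, running G = 1.559863
t=3: π = [0.1848, 0.1250, 0.1692, 0.1692, 0.1689, 0.1829], E[r] = 0.3643, γ^t·E[r] = 0.265544, running G = 1.825407
t=4: π = [0.1846, 0.1250, 0.1692, 0.1693, 0.1690, 0.1829], E[r] = 0.3637, γ^t·E[r] = 0.238629, running G = 2.064036
t=5: π = [0.1846, 0.1250, 0.1692, 0.1692, 0.1690, 0.1829], E[r] = 0.3638, γ^t·E[r] = 0.214825, running G = 2.278861

G = 2.2789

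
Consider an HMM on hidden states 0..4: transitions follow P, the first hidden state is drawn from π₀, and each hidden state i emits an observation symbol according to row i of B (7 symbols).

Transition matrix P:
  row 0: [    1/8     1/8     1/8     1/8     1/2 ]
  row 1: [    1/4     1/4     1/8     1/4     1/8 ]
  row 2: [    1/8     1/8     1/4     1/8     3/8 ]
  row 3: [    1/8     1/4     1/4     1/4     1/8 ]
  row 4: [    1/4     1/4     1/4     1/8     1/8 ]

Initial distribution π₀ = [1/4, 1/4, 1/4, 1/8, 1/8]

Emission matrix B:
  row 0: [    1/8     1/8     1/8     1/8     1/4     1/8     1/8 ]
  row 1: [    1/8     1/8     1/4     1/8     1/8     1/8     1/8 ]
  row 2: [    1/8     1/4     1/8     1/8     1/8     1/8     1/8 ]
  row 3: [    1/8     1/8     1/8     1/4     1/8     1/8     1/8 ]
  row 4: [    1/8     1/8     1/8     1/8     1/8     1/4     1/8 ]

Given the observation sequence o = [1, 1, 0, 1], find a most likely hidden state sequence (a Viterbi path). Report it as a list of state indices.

t=0: δ = [3.125e-02, 3.125e-02, 6.250e-02, 1.562e-02, 1.562e-02]  (obs o_0=1)
t=1: δ = [9.766e-04, 9.766e-04, 3.906e-03, 9.766e-04, 2.930e-03]  ψ = [1, 1, 2, 1, 2]  (obs o_1=1)
t=2: δ = [9.155e-05, 9.155e-05, 1.221e-04, 6.104e-05, 1.831e-04]  ψ = [4, 4, 2, 2, 2]  (obs o_2=0)
t=3: δ = [5.722e-06, 5.722e-06, 1.144e-05, 2.861e-06, 5.722e-06]  ψ = [4, 4, 4, 1, 0]  (obs o_3=1)
backtrack: best end state = 2; path = [2, 2, 4, 2]

path = [2, 2, 4, 2]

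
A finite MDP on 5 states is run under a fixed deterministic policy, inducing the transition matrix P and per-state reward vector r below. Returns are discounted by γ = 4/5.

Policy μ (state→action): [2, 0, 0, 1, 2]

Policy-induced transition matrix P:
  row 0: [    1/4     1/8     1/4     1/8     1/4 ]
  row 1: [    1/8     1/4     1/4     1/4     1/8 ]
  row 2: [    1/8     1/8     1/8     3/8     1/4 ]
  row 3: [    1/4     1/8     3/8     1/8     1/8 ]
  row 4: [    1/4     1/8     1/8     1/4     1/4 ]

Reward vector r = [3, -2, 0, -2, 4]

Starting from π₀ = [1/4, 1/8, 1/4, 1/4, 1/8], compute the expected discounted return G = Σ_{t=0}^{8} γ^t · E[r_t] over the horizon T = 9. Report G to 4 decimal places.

G = 2.8160

t=0: π = [0.2500, 0.1250, 0.2500, 0.2500, 0.1250], E[r] = 0.5000, γ^t·E[r] = 0.500000, running G = 0.500000
t=1: π = [0.2031, 0.1406, 0.2344, 0.2188, 0.2031], E[r] = 0.7031, γ^t·E[r] = 0.562500, running G = 1.062500
t=2: π = [0.2031, 0.1426, 0.2227, 0.2266, 0.2051], E[r] = 0.6914, γ^t·E[r] = 0.442500, running G = 1.505000
t=3: π = [0.2043, 0.1428, 0.2249, 0.2241, 0.2039], E[r] = 0.6946, γ^t·E[r] = 0.355625, running G = 1.860625
t=4: π = [0.2040, 0.1429, 0.2244, 0.2245, 0.2041], E[r] = 0.6938, γ^t·E[r] = 0.284200, running G = 2.144825
t=5: π = [0.2041, 0.1429, 0.2245, 0.2245, 0.2041], E[r] = 0.6939, γ^t·E[r] = 0.227376, running G = 2.372201
t=6: π = [0.2041, 0.1429, 0.2245, 0.2245, 0.2041], E[r] = 0.6939, γ^t·E[r] = 0.181896, running G = 2.554097
t=7: π = [0.2041, 0.1429, 0.2245, 0.2245, 0.2041], E[r] = 0.6939, γ^t·E[r] = 0.145517, running G = 2.699614
t=8: π = [0.2041, 0.1429, 0.2245, 0.2245, 0.2041], E[r] = 0.6939, γ^t·E[r] = 0.116413, running G = 2.816027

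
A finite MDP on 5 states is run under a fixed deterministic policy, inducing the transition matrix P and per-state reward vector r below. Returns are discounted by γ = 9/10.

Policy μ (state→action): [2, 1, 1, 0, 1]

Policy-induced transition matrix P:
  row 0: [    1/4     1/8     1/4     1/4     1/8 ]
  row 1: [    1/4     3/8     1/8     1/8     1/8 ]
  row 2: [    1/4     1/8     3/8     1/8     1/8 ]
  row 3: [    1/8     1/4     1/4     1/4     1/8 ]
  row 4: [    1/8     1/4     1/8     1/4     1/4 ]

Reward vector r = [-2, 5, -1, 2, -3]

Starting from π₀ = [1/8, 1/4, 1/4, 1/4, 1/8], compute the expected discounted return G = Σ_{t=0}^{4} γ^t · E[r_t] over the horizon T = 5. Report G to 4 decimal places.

G = 2.2416

t=0: π = [0.1250, 0.2500, 0.2500, 0.2500, 0.1250], E[r] = 0.8750, γ^t·E[r] = 0.875000, running G = 0.875000
t=1: π = [0.2031, 0.2344, 0.2344, 0.1875, 0.1406], E[r] = 0.4844, γ^t·E[r] = 0.435938, running G = 1.310938
t=2: π = [0.2090, 0.2246, 0.2324, 0.1914, 0.1426], E[r] = 0.4277, γ^t·E[r] = 0.346465, running G = 1.657402
t=3: π = [0.2083, 0.2229, 0.2332, 0.1929, 0.1428], E[r] = 0.4221, γ^t·E[r] = 0.307725, running G = 1.965127
t=4: π = [0.2080, 0.2227, 0.2334, 0.1930, 0.1429], E[r] = 0.4214, γ^t·E[r] = 0.276452, running G = 2.241579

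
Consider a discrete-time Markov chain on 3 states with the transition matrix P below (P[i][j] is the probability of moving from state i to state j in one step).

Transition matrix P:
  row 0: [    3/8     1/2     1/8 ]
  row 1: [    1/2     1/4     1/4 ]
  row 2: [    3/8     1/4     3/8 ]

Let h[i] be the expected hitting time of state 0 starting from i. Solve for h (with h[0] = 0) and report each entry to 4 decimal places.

h = [0.0000, 2.1538, 2.4615]

First-step conditioning: h[0] = 0; for i ≠ 0, h[i] = 1 + Σ_k P[i][k]·h[k].
  h[1] = 1 + 1/4·h[1] + 1/4·h[2]
  h[2] = 1 + 1/4·h[1] + 3/8·h[2]
Solving the 2×2 linear system over states ≠ 0 gives exactly h = [0, 28/13, 32/13] (h[0] = 0 is the target).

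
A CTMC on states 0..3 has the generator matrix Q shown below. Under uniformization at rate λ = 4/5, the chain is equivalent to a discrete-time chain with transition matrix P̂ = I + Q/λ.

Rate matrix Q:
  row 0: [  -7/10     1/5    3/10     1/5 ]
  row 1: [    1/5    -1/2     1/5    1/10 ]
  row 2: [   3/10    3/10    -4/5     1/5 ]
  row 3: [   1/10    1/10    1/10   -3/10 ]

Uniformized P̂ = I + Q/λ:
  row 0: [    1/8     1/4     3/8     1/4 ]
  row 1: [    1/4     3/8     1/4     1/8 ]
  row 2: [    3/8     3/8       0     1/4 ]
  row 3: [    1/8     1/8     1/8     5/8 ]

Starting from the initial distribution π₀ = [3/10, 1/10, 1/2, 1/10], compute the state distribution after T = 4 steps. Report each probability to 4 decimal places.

π = [0.2047, 0.2651, 0.1890, 0.3412]

t=0: π = [0.3000, 0.1000, 0.5000, 0.1000]
t=1: π = [0.2625, 0.3125, 0.1500, 0.2750]
t=2: π = [0.2016, 0.2734, 0.2109, 0.3141]
t=3: π = [0.2119, 0.2713, 0.1832, 0.3336]
t=4: π = [0.2047, 0.2651, 0.1890, 0.3412]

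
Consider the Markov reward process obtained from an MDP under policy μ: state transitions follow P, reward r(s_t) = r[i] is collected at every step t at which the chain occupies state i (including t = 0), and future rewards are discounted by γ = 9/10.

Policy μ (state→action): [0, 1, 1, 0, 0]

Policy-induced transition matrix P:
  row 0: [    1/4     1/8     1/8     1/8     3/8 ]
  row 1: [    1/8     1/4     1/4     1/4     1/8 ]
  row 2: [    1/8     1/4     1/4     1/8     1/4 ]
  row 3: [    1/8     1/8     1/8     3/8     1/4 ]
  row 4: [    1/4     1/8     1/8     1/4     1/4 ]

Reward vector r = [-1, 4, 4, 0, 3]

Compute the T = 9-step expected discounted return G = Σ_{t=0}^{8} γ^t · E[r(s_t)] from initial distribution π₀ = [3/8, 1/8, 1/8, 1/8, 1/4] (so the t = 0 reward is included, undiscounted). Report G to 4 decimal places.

t=0: π = [0.3750, 0.1250, 0.1250, 0.1250, 0.2500], E[r] = 1.3750, γ^t·E[r] = 1.375000, running G = 1.375000
t=1: π = [0.2031, 0.1563, 0.1563, 0.2031, 0.2813], E[r] = 1.8906, γ^t·E[r] = 1.701563, running G = 3.076563
t=2: π = [0.1855, 0.1641, 0.1641, 0.2305, 0.2559], E[r] = 1.8945, γ^t·E[r] = 1.534570, running G = 4.611133
t=3: π = [0.1802, 0.1660, 0.1660, 0.2351, 0.2527], E[r] = 1.9060, γ^t·E[r] = 1.389478, running G = 6.000611
t=4: π = [0.1791, 0.1665, 0.1665, 0.2361, 0.2518], E[r] = 1.9082, γ^t·E[r] = 1.251992, running G = 7.252603
t=5: π = [0.1789, 0.1666, 0.1666, 0.2363, 0.2516], E[r] = 1.9089, γ^t·E[r] = 1.127171, running G = 8.379774
t=6: π = [0.1788, 0.1667, 0.1667, 0.2364, 0.2515], E[r] = 1.9090, γ^t·E[r] = 1.014540, running G = 9.394314
t=7: π = [0.1788, 0.1667, 0.1667, 0.2364, 0.2515], E[r] = 1.9091, γ^t·E[r] = 0.913105, running G = 10.307420
t=8: π = [0.1788, 0.1667, 0.1667, 0.2364, 0.2515], E[r] = 1.9091, γ^t·E[r] = 0.821799, running G = 11.129219

G = 11.1292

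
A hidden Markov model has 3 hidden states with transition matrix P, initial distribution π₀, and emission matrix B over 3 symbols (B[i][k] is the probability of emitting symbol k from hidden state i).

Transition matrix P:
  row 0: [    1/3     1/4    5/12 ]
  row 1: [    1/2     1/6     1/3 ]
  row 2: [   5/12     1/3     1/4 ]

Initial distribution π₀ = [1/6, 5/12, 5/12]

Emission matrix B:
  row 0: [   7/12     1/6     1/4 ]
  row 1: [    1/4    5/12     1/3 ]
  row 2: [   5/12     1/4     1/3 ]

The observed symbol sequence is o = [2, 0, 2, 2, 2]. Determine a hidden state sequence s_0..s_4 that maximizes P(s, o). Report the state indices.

t=0: δ = [4.167e-02, 1.389e-01, 1.389e-01]  (obs o_0=2)
t=1: δ = [4.051e-02, 1.157e-02, 1.929e-02]  ψ = [1, 2, 1]  (obs o_1=0)
t=2: δ = [3.376e-03, 3.376e-03, 5.626e-03]  ψ = [0, 0, 0]  (obs o_2=2)
t=3: δ = [5.861e-04, 6.251e-04, 4.689e-04]  ψ = [2, 2, 0]  (obs o_3=2)
t=4: δ = [7.814e-05, 5.210e-05, 8.140e-05]  ψ = [1, 2, 0]  (obs o_4=2)
backtrack: best end state = 2; path = [1, 0, 2, 0, 2]

path = [1, 0, 2, 0, 2]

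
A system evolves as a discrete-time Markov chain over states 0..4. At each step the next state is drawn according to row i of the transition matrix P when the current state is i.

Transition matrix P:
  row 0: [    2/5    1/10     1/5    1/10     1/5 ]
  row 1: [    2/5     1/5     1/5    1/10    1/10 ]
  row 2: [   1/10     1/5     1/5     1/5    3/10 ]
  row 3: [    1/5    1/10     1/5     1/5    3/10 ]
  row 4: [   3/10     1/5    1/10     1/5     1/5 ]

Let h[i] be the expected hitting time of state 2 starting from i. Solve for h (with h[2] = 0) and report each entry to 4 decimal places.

First-step conditioning: h[2] = 0; for i ≠ 2, h[i] = 1 + Σ_k P[i][k]·h[k].
  h[0] = 1 + 2/5·h[0] + 1/10·h[1] + 1/10·h[3] + 1/5·h[4]
  h[1] = 1 + 2/5·h[0] + 1/5·h[1] + 1/10·h[3] + 1/10·h[4]
  h[3] = 1 + 1/5·h[0] + 1/10·h[1] + 1/5·h[3] + 3/10·h[4]
  h[4] = 1 + 3/10·h[0] + 1/5·h[1] + 1/5·h[3] + 1/5·h[4]
Solving the 4×4 linear system over states ≠ 2 gives exactly h = [50/9, 445/81, 0, 455/81, 55/9] (h[2] = 0 is the target).

h = [5.5556, 5.4938, 0.0000, 5.6173, 6.1111]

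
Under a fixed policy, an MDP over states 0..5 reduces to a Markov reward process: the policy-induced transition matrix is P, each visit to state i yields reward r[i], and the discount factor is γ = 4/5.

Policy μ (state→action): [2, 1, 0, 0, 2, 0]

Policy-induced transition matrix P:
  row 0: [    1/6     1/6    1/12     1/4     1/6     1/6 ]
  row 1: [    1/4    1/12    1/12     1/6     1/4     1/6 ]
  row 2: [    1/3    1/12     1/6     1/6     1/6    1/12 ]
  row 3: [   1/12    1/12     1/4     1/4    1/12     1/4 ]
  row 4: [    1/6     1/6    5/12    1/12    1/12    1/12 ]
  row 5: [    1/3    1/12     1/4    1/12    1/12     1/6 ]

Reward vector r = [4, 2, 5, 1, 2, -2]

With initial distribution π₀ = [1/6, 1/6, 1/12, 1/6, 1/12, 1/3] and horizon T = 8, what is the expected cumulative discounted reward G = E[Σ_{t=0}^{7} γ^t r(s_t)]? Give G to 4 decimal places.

t=0: π = [0.1667, 0.1667, 0.0833, 0.1667, 0.0833, 0.3333], E[r] = 1.0833, γ^t·E[r] = 1.083333, running G = 1.083333
t=1: π = [0.2361, 0.1042, 0.2014, 0.1597, 0.1319, 0.1667], E[r] = 2.2500, γ^t·E[r] = 1.800000, running G = 2.883333
t=2: π = [0.2234, 0.1140, 0.1985, 0.1748, 0.1372, 0.1522], E[r] = 2.2587, γ^t·E[r] = 1.445556, running G = 4.328889
t=3: π = [0.2201, 0.1134, 0.2001, 0.1757, 0.1375, 0.1533], E[r] = 2.2516, γ^t·E[r] = 1.152815, running G = 5.481704
t=4: π = [0.2204, 0.1131, 0.2007, 0.1754, 0.1372, 0.1532], E[r] = 2.2546, γ^t·E[r] = 0.923481, running G = 6.405185
t=5: π = [0.2205, 0.1131, 0.2006, 0.1754, 0.1373, 0.1531], E[r] = 2.2547, γ^t·E[r] = 0.738807, running G = 7.143992
t=6: π = [0.2204, 0.1131, 0.2006, 0.1755, 0.1373, 0.1531], E[r] = 2.2546, γ^t·E[r] = 0.591018, running G = 7.735010
t=7: π = [0.2204, 0.1131, 0.2006, 0.1755, 0.1373, 0.1531], E[r] = 2.2546, γ^t·E[r] = 0.472816, running G = 8.207827

G = 8.2078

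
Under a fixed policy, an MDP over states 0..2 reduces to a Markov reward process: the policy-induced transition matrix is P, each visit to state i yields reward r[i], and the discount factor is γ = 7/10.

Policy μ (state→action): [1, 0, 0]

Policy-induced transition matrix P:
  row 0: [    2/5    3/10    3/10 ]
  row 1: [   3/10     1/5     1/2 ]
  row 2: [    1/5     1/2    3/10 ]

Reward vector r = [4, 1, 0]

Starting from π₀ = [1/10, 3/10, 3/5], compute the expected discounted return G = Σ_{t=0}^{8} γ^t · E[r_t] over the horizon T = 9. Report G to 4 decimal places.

G = 3.9243

t=0: π = [0.1000, 0.3000, 0.6000], E[r] = 0.7000, γ^t·E[r] = 0.700000, running G = 0.700000
t=1: π = [0.2500, 0.3900, 0.3600], E[r] = 1.3900, γ^t·E[r] = 0.973000, running G = 1.673000
t=2: π = [0.2890, 0.3330, 0.3780], E[r] = 1.4890, γ^t·E[r] = 0.729610, running G = 2.402610
t=3: π = [0.2911, 0.3423, 0.3666], E[r] = 1.5067, γ^t·E[r] = 0.516798, running G = 2.919408
t=4: π = [0.2925, 0.3391, 0.3685], E[r] = 1.5089, γ^t·E[r] = 0.362284, running G = 3.281693
t=5: π = [0.2924, 0.3398, 0.3678], E[r] = 1.5094, γ^t·E[r] = 0.253681, running G = 3.535374
t=6: π = [0.2925, 0.3396, 0.3680], E[r] = 1.5094, γ^t·E[r] = 0.177581, running G = 3.712955
t=7: π = [0.2925, 0.3396, 0.3679], E[r] = 1.5094, γ^t·E[r] = 0.124308, running G = 3.837264
t=8: π = [0.2925, 0.3396, 0.3679], E[r] = 1.5094, γ^t·E[r] = 0.087016, running G = 3.924280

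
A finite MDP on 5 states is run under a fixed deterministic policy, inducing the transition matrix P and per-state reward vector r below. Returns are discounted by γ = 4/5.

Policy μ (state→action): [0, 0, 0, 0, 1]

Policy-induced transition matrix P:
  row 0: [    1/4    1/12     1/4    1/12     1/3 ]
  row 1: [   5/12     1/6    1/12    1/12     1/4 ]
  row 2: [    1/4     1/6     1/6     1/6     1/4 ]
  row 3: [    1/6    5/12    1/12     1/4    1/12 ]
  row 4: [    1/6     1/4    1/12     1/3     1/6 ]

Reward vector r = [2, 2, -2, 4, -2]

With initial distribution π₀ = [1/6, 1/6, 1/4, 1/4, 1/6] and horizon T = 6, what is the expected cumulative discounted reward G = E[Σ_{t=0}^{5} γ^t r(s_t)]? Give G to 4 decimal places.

t=0: π = [0.1667, 0.1667, 0.2500, 0.2500, 0.1667], E[r] = 0.8333, γ^t·E[r] = 0.833333, running G = 0.833333
t=1: π = [0.2431, 0.2292, 0.1319, 0.1875, 0.2083], E[r] = 1.0139, γ^t·E[r] = 0.811111, running G = 1.644444
t=2: π = [0.2552, 0.2106, 0.1348, 0.1777, 0.2216], E[r] = 0.9294, γ^t·E[r] = 0.594815, running G = 2.239259
t=3: π = [0.2518, 0.2083, 0.1371, 0.1796, 0.2232], E[r] = 0.9180, γ^t·E[r] = 0.470025, running G = 2.709284
t=4: π = [0.2511, 0.2092, 0.1367, 0.1805, 0.2225], E[r] = 0.9242, γ^t·E[r] = 0.378565, running G = 3.087849
t=5: π = [0.2513, 0.2094, 0.1366, 0.1804, 0.2223], E[r] = 0.9253, γ^t·E[r] = 0.303190, running G = 3.391038

G = 3.3910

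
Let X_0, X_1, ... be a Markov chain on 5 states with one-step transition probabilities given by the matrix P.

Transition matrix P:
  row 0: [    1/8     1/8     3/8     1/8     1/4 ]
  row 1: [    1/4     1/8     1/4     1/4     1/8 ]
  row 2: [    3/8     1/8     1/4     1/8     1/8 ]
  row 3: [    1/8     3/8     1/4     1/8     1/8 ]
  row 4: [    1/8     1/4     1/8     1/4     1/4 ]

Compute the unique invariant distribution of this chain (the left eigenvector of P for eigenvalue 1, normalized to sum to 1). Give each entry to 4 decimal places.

π = [0.2124, 0.1892, 0.2549, 0.1703, 0.1732]

Balance equations π_j = Σ_i π_i·P[i][j]:
  π_0 = 1/8·π_0 + 1/4·π_1 + 3/8·π_2 + 1/8·π_3 + 1/8·π_4
  π_1 = 1/8·π_0 + 1/8·π_1 + 1/8·π_2 + 3/8·π_3 + 1/4·π_4
  π_2 = 3/8·π_0 + 1/4·π_1 + 1/4·π_2 + 1/4·π_3 + 1/8·π_4
  π_3 = 1/8·π_0 + 1/4·π_1 + 1/8·π_2 + 1/8·π_3 + 1/4·π_4
  normalize: π_0 + π_1 + π_2 + π_3 + π_4 = 1
Solving the linear system gives exactly π = [477/2246, 425/2246, 1145/4492, 765/4492, 389/2246].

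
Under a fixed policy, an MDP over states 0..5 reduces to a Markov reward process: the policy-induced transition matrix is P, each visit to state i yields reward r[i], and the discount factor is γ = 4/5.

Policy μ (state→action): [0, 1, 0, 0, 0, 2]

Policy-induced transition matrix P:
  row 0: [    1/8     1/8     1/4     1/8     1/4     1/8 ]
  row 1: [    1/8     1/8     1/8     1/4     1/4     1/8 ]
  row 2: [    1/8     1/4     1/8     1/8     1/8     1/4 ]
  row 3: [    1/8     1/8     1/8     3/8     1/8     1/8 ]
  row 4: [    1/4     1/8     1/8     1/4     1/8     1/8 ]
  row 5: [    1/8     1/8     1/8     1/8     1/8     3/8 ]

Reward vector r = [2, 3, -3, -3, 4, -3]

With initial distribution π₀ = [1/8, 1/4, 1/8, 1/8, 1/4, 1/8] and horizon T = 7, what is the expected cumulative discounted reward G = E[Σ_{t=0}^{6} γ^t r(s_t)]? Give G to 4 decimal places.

t=0: π = [0.1250, 0.2500, 0.1250, 0.1250, 0.2500, 0.1250], E[r] = 0.8750, γ^t·E[r] = 0.875000, running G = 0.875000
t=1: π = [0.1563, 0.1406, 0.1406, 0.2188, 0.1719, 0.1719], E[r] = -0.1719, γ^t·E[r] = -0.137500, running G = 0.737500
t=2: π = [0.1465, 0.1426, 0.1445, 0.2188, 0.1621, 0.1855], E[r] = -0.2773, γ^t·E[r] = -0.177500, running G = 0.560000
t=3: π = [0.1453, 0.1431, 0.1433, 0.2178, 0.1611, 0.1895], E[r] = -0.2874, γ^t·E[r] = -0.147125, running G = 0.412875
t=4: π = [0.1451, 0.1429, 0.1432, 0.2175, 0.1610, 0.1903], E[r] = -0.2895, γ^t·E[r] = -0.118588, running G = 0.294288
t=5: π = [0.1451, 0.1429, 0.1431, 0.2174, 0.1610, 0.1905], E[r] = -0.2899, γ^t·E[r] = -0.095005, running G = 0.199283
t=6: π = [0.1451, 0.1429, 0.1431, 0.2173, 0.1610, 0.1905], E[r] = -0.2900, γ^t·E[r] = -0.076020, running G = 0.123263

G = 0.1233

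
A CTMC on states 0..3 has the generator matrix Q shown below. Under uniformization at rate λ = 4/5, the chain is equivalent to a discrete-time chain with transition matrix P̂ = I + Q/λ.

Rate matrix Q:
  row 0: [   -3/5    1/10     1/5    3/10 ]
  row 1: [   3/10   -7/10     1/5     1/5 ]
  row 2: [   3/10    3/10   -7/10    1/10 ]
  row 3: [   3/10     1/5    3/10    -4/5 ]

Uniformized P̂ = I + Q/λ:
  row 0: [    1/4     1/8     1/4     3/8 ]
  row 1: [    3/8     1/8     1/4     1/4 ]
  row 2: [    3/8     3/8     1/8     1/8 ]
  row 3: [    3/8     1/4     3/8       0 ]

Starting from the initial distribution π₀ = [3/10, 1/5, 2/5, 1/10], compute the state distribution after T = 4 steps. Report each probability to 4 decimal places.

t=0: π = [0.3000, 0.2000, 0.4000, 0.1000]
t=1: π = [0.3375, 0.2375, 0.2125, 0.2125]
t=2: π = [0.3328, 0.2047, 0.2500, 0.2125]
t=3: π = [0.3334, 0.2141, 0.2453, 0.2072]
t=4: π = [0.3333, 0.2122, 0.2452, 0.2092]

π = [0.3333, 0.2122, 0.2452, 0.2092]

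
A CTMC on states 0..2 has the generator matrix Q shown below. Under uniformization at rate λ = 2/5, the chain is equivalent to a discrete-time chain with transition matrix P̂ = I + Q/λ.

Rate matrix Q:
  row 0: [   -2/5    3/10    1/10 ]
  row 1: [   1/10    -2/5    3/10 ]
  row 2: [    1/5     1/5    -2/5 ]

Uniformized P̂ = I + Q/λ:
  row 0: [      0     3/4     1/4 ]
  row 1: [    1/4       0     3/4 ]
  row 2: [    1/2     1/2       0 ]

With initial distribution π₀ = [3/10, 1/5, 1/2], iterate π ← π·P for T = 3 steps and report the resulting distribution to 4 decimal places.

t=0: π = [0.3000, 0.2000, 0.5000]
t=1: π = [0.3000, 0.4750, 0.2250]
t=2: π = [0.2313, 0.3375, 0.4313]
t=3: π = [0.3000, 0.3891, 0.3109]

π = [0.3000, 0.3891, 0.3109]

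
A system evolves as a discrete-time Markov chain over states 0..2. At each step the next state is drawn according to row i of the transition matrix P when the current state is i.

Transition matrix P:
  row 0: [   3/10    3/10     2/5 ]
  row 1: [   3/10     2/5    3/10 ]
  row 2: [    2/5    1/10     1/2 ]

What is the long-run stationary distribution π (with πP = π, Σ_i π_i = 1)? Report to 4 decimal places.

π = [0.3418, 0.2405, 0.4177]

Balance equations π_j = Σ_i π_i·P[i][j]:
  π_0 = 3/10·π_0 + 3/10·π_1 + 2/5·π_2
  π_1 = 3/10·π_0 + 2/5·π_1 + 1/10·π_2
  normalize: π_0 + π_1 + π_2 = 1
Solving the linear system gives exactly π = [27/79, 19/79, 33/79].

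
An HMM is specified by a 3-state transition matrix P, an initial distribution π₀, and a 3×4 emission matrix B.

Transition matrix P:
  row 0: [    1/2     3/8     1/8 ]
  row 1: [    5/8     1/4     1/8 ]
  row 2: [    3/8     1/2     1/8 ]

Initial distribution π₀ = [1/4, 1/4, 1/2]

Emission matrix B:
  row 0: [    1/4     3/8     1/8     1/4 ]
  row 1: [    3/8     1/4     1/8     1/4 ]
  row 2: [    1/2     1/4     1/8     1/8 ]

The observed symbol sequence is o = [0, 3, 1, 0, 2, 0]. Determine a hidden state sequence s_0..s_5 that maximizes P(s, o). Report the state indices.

t=0: δ = [6.250e-02, 9.375e-02, 2.500e-01]  (obs o_0=0)
t=1: δ = [2.344e-02, 3.125e-02, 3.906e-03]  ψ = [2, 2, 2]  (obs o_1=3)
t=2: δ = [7.324e-03, 2.197e-03, 9.766e-04]  ψ = [1, 0, 1]  (obs o_2=1)
t=3: δ = [9.155e-04, 1.030e-03, 4.578e-04]  ψ = [0, 0, 0]  (obs o_3=0)
t=4: δ = [8.047e-05, 4.292e-05, 1.609e-05]  ψ = [1, 0, 1]  (obs o_4=2)
t=5: δ = [1.006e-05, 1.132e-05, 5.029e-06]  ψ = [0, 0, 0]  (obs o_5=0)
backtrack: best end state = 1; path = [2, 1, 0, 1, 0, 1]

path = [2, 1, 0, 1, 0, 1]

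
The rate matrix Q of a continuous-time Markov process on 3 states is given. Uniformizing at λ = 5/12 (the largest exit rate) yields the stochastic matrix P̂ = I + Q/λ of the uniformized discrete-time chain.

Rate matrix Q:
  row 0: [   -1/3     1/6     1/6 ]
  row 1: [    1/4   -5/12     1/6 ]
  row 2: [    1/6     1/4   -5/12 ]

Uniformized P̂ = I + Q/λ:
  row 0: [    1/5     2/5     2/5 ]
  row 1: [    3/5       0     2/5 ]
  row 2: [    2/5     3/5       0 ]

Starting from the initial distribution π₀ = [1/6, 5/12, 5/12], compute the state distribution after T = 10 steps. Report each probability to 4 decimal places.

t=0: π = [0.1667, 0.4167, 0.4167]
t=1: π = [0.4500, 0.3167, 0.2333]
t=2: π = [0.3733, 0.3200, 0.3067]
t=3: π = [0.3893, 0.3333, 0.2773]
t=4: π = [0.3888, 0.3221, 0.2891]
t=5: π = [0.3867, 0.3290, 0.2844]
t=6: π = [0.3885, 0.3253, 0.2863]
t=7: π = [0.3874, 0.3271, 0.2855]
t=8: π = [0.3880, 0.3262, 0.2858]
t=9: π = [0.3877, 0.3267, 0.2857]
t=10: π = [0.3878, 0.3265, 0.2857]

π = [0.3878, 0.3265, 0.2857]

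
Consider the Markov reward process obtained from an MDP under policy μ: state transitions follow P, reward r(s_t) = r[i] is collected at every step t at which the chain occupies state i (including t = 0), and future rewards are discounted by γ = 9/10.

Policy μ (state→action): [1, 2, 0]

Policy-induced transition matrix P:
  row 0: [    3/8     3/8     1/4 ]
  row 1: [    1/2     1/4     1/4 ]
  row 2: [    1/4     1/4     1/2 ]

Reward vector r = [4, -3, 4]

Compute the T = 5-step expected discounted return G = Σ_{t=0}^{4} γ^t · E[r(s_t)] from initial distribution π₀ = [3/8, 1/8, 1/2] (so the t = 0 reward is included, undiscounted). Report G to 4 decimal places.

G = 9.1166

t=0: π = [0.3750, 0.1250, 0.5000], E[r] = 3.1250, γ^t·E[r] = 3.125000, running G = 3.125000
t=1: π = [0.3281, 0.2969, 0.3750], E[r] = 1.9219, γ^t·E[r] = 1.729688, running G = 4.854688
t=2: π = [0.3652, 0.2910, 0.3438], E[r] = 1.9629, γ^t·E[r] = 1.589941, running G = 6.444629
t=3: π = [0.3684, 0.2957, 0.3359], E[r] = 1.9304, γ^t·E[r] = 1.407276, running G = 7.851905
t=4: π = [0.3700, 0.2961, 0.3340], E[r] = 1.9276, γ^t·E[r] = 1.264726, running G = 9.116631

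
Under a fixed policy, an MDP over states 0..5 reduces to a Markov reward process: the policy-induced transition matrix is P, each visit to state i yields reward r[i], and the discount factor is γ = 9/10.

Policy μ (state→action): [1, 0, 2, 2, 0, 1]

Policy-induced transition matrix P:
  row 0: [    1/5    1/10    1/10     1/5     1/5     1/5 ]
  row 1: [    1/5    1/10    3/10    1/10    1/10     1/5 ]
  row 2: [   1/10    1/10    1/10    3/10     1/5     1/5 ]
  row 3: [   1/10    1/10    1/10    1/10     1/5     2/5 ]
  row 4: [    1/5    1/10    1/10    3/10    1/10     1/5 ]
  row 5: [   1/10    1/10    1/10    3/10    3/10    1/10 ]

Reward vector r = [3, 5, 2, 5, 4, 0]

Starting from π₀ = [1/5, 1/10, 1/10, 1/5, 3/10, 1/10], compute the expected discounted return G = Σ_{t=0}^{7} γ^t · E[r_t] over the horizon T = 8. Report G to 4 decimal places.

G = 17.7769

t=0: π = [0.2000, 0.1000, 0.1000, 0.2000, 0.3000, 0.1000], E[r] = 3.5000, γ^t·E[r] = 3.500000, running G = 3.500000
t=1: π = [0.1600, 0.1000, 0.1200, 0.2200, 0.1700, 0.2300], E[r] = 3.0000, γ^t·E[r] = 2.700000, running G = 6.200000
t=2: π = [0.1430, 0.1000, 0.1200, 0.2200, 0.1960, 0.2210], E[r] = 3.0530, γ^t·E[r] = 2.472930, running G = 8.672930
t=3: π = [0.1439, 0.1000, 0.1200, 0.2217, 0.1925, 0.2219], E[r] = 3.0502, γ^t·E[r] = 2.223596, running G = 10.896526
t=4: π = [0.1436, 0.1000, 0.1200, 0.2213, 0.1929, 0.2222], E[r] = 3.0490, γ^t·E[r] = 2.000469, running G = 12.896994
t=5: π = [0.1437, 0.1000, 0.1200, 0.2214, 0.1929, 0.2220], E[r] = 3.0496, γ^t·E[r] = 1.800739, running G = 14.697734
t=6: π = [0.1437, 0.1000, 0.1200, 0.2214, 0.1929, 0.2221], E[r] = 3.0494, γ^t·E[r] = 1.620581, running G = 16.318315
t=7: π = [0.1437, 0.1000, 0.1200, 0.2214, 0.1929, 0.2221], E[r] = 3.0494, γ^t·E[r] = 1.458542, running G = 17.776857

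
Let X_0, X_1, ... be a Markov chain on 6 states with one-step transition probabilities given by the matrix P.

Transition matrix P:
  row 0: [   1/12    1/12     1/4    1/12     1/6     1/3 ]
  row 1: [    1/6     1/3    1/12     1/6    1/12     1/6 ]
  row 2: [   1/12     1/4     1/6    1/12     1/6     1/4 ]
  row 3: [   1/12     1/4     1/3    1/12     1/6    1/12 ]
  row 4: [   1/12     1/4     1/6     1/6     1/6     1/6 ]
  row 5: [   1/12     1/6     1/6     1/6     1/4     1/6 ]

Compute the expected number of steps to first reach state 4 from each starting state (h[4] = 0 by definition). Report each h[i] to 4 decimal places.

h = [5.9605, 6.6980, 6.1022, 6.1870, 0.0000, 5.5935]

First-step conditioning: h[4] = 0; for i ≠ 4, h[i] = 1 + Σ_k P[i][k]·h[k].
  h[0] = 1 + 1/12·h[0] + 1/12·h[1] + 1/4·h[2] + 1/12·h[3] + 1/3·h[5]
  h[1] = 1 + 1/6·h[0] + 1/3·h[1] + 1/12·h[2] + 1/6·h[3] + 1/6·h[5]
  h[2] = 1 + 1/12·h[0] + 1/4·h[1] + 1/6·h[2] + 1/12·h[3] + 1/4·h[5]
  h[3] = 1 + 1/12·h[0] + 1/4·h[1] + 1/3·h[2] + 1/12·h[3] + 1/12·h[5]
  h[5] = 1 + 1/12·h[0] + 1/6·h[1] + 1/6·h[2] + 1/6·h[3] + 1/6·h[5]
Solving the 5×5 linear system over states ≠ 4 gives exactly h = [5132/861, 5767/861, 5254/861, 761/123, 0, 688/123] (h[4] = 0 is the target).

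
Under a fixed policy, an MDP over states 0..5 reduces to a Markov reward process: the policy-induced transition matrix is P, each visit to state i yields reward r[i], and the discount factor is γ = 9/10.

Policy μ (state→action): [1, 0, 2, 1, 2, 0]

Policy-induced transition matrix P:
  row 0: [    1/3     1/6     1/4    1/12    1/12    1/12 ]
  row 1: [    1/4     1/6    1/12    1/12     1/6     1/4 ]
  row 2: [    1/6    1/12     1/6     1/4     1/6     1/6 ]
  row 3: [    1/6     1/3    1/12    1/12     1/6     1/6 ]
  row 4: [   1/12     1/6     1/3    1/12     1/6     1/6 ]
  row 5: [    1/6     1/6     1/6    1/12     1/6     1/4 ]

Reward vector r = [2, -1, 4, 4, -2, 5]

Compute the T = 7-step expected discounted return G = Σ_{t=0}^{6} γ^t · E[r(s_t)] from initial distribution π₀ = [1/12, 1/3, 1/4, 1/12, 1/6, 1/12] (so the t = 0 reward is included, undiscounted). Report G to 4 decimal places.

t=0: π = [0.0833, 0.3333, 0.2500, 0.0833, 0.1667, 0.0833], E[r] = 1.2500, γ^t·E[r] = 1.250000, running G = 1.250000
t=1: π = [0.1944, 0.1597, 0.1667, 0.1250, 0.1597, 0.1944], E[r] = 2.0486, γ^t·E[r] = 1.843750, running G = 3.093750
t=2: π = [0.1991, 0.1736, 0.1858, 0.1111, 0.1505, 0.1800], E[r] = 2.0110, γ^t·E[r] = 1.628906, running G = 4.722656
t=3: π = [0.2018, 0.1697, 0.1846, 0.1143, 0.1501, 0.1795], E[r] = 2.0270, γ^t·E[r] = 1.477688, running G = 6.200344
t=4: π = [0.2019, 0.1703, 0.1848, 0.1141, 0.1499, 0.1790], E[r] = 2.0243, γ^t·E[r] = 1.328157, running G = 7.528501
t=5: π = [0.2020, 0.1703, 0.1848, 0.1141, 0.1498, 0.1789], E[r] = 2.0244, γ^t·E[r] = 1.195417, running G = 8.723918
t=6: π = [0.2020, 0.1703, 0.1848, 0.1141, 0.1498, 0.1789], E[r] = 2.0244, γ^t·E[r] = 1.075850, running G = 9.799768

G = 9.7998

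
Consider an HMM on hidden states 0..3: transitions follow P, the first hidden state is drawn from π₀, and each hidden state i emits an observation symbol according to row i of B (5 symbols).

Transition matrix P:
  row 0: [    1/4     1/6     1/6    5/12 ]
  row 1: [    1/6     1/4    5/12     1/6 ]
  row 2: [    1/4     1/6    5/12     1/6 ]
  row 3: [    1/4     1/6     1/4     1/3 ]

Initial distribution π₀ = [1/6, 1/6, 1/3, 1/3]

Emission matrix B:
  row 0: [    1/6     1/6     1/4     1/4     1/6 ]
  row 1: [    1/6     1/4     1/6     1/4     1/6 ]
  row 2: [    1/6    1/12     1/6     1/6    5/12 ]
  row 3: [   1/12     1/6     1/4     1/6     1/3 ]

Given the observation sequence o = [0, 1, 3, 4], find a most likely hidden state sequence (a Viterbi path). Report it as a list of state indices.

t=0: δ = [2.778e-02, 2.778e-02, 5.556e-02, 2.778e-02]  (obs o_0=0)
t=1: δ = [2.315e-03, 2.315e-03, 1.929e-03, 1.929e-03]  ψ = [2, 2, 2, 0]  (obs o_1=1)
t=2: δ = [1.447e-04, 1.447e-04, 1.608e-04, 1.608e-04]  ψ = [0, 1, 1, 0]  (obs o_2=3)
t=3: δ = [6.698e-06, 6.028e-06, 2.791e-05, 2.009e-05]  ψ = [2, 1, 2, 0]  (obs o_3=4)
backtrack: best end state = 2; path = [2, 1, 2, 2]

path = [2, 1, 2, 2]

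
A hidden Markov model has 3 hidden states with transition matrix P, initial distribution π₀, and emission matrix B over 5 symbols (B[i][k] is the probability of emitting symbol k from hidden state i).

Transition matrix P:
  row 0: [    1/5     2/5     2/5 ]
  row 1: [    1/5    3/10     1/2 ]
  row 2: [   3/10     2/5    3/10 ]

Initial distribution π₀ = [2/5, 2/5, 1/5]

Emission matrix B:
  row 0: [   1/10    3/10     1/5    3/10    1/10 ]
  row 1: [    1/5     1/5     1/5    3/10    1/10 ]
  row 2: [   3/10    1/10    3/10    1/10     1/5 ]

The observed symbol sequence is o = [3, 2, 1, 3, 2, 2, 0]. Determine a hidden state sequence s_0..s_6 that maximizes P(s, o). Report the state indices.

t=0: δ = [1.200e-01, 1.200e-01, 2.000e-02]  (obs o_0=3)
t=1: δ = [4.800e-03, 9.600e-03, 1.800e-02]  ψ = [0, 0, 1]  (obs o_1=2)
t=2: δ = [1.620e-03, 1.440e-03, 5.400e-04]  ψ = [2, 2, 2]  (obs o_2=1)
t=3: δ = [9.720e-05, 1.944e-04, 7.200e-05]  ψ = [0, 0, 1]  (obs o_3=3)
t=4: δ = [7.776e-06, 1.166e-05, 2.916e-05]  ψ = [1, 1, 1]  (obs o_4=2)
t=5: δ = [1.750e-06, 2.333e-06, 2.624e-06]  ψ = [2, 2, 2]  (obs o_5=2)
t=6: δ = [7.873e-08, 2.100e-07, 3.499e-07]  ψ = [2, 2, 1]  (obs o_6=0)
backtrack: best end state = 2; path = [1, 2, 0, 1, 2, 1, 2]

path = [1, 2, 0, 1, 2, 1, 2]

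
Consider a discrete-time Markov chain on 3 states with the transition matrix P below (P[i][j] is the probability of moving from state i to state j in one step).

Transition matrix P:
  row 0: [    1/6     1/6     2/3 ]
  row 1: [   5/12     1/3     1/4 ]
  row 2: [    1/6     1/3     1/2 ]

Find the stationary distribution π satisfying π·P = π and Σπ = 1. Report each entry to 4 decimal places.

Balance equations π_j = Σ_i π_i·P[i][j]:
  π_0 = 1/6·π_0 + 5/12·π_1 + 1/6·π_2
  π_1 = 1/6·π_0 + 1/3·π_1 + 1/3·π_2
  normalize: π_0 + π_1 + π_2 = 1
Solving the linear system gives exactly π = [6/25, 22/75, 7/15].

π = [0.2400, 0.2933, 0.4667]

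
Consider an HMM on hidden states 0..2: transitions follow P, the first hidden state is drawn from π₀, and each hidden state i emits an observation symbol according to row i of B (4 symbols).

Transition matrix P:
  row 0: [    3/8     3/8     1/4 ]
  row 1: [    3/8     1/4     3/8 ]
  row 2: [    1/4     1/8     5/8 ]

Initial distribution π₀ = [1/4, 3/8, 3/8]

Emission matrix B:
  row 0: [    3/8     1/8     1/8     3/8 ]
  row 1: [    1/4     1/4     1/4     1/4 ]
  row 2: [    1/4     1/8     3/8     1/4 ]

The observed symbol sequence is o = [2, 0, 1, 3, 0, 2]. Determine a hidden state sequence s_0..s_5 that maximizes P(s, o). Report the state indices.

path = [2, 2, 2, 2, 2, 2]

t=0: δ = [3.125e-02, 9.375e-02, 1.406e-01]  (obs o_0=2)
t=1: δ = [1.318e-02, 5.859e-03, 2.197e-02]  ψ = [1, 1, 2]  (obs o_1=0)
t=2: δ = [6.866e-04, 1.236e-03, 1.717e-03]  ψ = [2, 0, 2]  (obs o_2=1)
t=3: δ = [1.738e-04, 7.725e-05, 2.682e-04]  ψ = [1, 1, 2]  (obs o_3=3)
t=4: δ = [2.515e-05, 1.629e-05, 4.191e-05]  ψ = [2, 0, 2]  (obs o_4=0)
t=5: δ = [1.310e-06, 2.357e-06, 9.823e-06]  ψ = [2, 0, 2]  (obs o_5=2)
backtrack: best end state = 2; path = [2, 2, 2, 2, 2, 2]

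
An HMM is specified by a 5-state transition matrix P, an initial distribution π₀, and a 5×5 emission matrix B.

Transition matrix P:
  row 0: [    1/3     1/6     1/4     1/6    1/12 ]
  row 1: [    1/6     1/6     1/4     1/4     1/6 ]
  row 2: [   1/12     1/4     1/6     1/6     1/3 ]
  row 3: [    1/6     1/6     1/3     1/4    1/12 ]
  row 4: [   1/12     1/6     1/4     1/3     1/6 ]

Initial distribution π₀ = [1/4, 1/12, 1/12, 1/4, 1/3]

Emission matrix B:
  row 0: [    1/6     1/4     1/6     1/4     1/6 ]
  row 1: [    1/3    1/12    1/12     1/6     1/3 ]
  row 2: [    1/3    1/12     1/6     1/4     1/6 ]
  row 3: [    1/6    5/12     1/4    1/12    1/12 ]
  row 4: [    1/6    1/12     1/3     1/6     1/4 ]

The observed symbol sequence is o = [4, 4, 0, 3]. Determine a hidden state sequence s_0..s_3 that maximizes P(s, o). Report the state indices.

t=0: δ = [4.167e-02, 2.778e-02, 1.389e-02, 2.083e-02, 8.333e-02]  (obs o_0=4)
t=1: δ = [2.315e-03, 4.630e-03, 3.472e-03, 2.315e-03, 3.472e-03]  ψ = [0, 4, 4, 4, 4]  (obs o_1=4)
t=2: δ = [1.286e-04, 2.894e-04, 3.858e-04, 1.929e-04, 1.929e-04]  ψ = [0, 2, 1, 1, 2]  (obs o_2=0)
t=3: δ = [1.206e-05, 1.608e-05, 1.808e-05, 6.028e-06, 2.143e-05]  ψ = [1, 2, 1, 1, 2]  (obs o_3=3)
backtrack: best end state = 4; path = [4, 1, 2, 4]

path = [4, 1, 2, 4]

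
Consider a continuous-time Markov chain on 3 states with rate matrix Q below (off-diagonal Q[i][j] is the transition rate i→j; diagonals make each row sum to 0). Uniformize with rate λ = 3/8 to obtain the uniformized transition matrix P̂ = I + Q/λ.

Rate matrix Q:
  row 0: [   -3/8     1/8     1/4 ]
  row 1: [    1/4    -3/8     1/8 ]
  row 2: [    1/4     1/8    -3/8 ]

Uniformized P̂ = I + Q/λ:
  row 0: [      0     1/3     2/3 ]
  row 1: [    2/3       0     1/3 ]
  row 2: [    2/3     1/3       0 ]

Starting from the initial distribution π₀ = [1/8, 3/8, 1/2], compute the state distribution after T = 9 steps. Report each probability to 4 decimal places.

π = [0.4072, 0.2500, 0.3429]

t=0: π = [0.1250, 0.3750, 0.5000]
t=1: π = [0.5833, 0.2083, 0.2083]
t=2: π = [0.2778, 0.2639, 0.4583]
t=3: π = [0.4815, 0.2454, 0.2731]
t=4: π = [0.3457, 0.2515, 0.4028]
t=5: π = [0.4362, 0.2495, 0.3143]
t=6: π = [0.3759, 0.2502, 0.3740]
t=7: π = [0.4161, 0.2499, 0.3340]
t=8: π = [0.3893, 0.2500, 0.3607]
t=9: π = [0.4072, 0.2500, 0.3429]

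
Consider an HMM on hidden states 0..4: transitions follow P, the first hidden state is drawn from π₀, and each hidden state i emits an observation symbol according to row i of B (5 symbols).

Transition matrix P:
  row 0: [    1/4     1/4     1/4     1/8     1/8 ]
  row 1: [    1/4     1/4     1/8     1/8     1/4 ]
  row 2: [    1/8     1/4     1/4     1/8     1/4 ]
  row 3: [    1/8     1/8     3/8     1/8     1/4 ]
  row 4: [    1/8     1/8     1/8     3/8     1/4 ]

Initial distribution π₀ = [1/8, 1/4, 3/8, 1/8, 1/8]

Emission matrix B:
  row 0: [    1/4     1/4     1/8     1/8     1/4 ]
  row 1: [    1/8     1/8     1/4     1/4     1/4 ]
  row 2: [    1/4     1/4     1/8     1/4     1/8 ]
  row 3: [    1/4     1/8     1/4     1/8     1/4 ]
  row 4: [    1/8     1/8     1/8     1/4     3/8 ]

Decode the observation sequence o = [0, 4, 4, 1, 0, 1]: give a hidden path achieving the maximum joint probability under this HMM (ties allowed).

path = [2, 4, 3, 2, 2, 2]

t=0: δ = [3.125e-02, 3.125e-02, 9.375e-02, 3.125e-02, 1.562e-02]  (obs o_0=0)
t=1: δ = [2.930e-03, 5.859e-03, 2.930e-03, 2.930e-03, 8.789e-03]  ψ = [2, 2, 2, 2, 2]  (obs o_1=4)
t=2: δ = [3.662e-04, 3.662e-04, 1.373e-04, 8.240e-04, 8.240e-04]  ψ = [1, 1, 3, 4, 4]  (obs o_2=4)
t=3: δ = [2.575e-05, 1.287e-05, 7.725e-05, 3.862e-05, 2.575e-05]  ψ = [3, 3, 3, 4, 3]  (obs o_3=1)
t=4: δ = [2.414e-06, 2.414e-06, 4.828e-06, 2.414e-06, 2.414e-06]  ψ = [2, 2, 2, 2, 2]  (obs o_4=0)
t=5: δ = [1.509e-07, 1.509e-07, 3.017e-07, 1.132e-07, 1.509e-07]  ψ = [0, 2, 2, 4, 2]  (obs o_5=1)
backtrack: best end state = 2; path = [2, 4, 3, 2, 2, 2]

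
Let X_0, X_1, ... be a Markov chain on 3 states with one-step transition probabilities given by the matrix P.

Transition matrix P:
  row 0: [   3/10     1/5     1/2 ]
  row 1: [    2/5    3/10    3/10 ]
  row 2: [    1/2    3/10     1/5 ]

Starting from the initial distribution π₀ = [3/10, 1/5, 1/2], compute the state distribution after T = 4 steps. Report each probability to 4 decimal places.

t=0: π = [0.3000, 0.2000, 0.5000]
t=1: π = [0.4200, 0.2700, 0.3100]
t=2: π = [0.3890, 0.2580, 0.3530]
t=3: π = [0.3964, 0.2611, 0.3425]
t=4: π = [0.3946, 0.2604, 0.3450]

π = [0.3946, 0.2604, 0.3450]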